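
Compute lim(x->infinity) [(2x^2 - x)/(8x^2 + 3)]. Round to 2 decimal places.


For limits at infinity with equal-degree polynomials,
we compare leading coefficients.
Numerator leading term: 2x^2
Denominator leading term: 8x^2
Divide both by x^2:
lim = (2 - 1/x) / (8 + 3/x^2)
As x -> infinity, the 1/x and 1/x^2 terms vanish:
= 2/8 = 1/4 = 0.25

0.25


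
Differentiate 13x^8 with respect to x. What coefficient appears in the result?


We apply the power rule: d/dx [ax^n] = a*n * x^(n-1)
d/dx [13x^8]
= 13 * 8 * x^(8-1)
= 104x^7
The coefficient is 104

104


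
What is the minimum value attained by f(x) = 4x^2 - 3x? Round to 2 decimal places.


For a quadratic f(x) = ax^2 + bx + c with a > 0, the minimum is at the vertex.
Vertex x-coordinate: x = -b/(2a)
x = -(-3) / (2 * 4)
x = 3/8
Substitute back to find the minimum value:
f(3/8) = 4 * (3/8)^2 - 3 * (3/8) + 0
= 9/16 - 9/8 + 0
= -9/16 ≈ -0.56

-0.56


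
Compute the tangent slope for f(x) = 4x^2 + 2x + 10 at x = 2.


The slope of the tangent line equals f'(x) at the point.
f(x) = 4x^2 + 2x + 10
f'(x) = 8x + 2
At x = 2:
f'(2) = 8 * 2 + 2
= 16 + 2
= 18

18


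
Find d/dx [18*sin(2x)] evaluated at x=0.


Apply the chain rule to differentiate 18*sin(2x):
d/dx [18*sin(2x)]
= 18 * cos(2x) * d/dx(2x)
= 18 * 2 * cos(2x)
= 36 * cos(2x)
Evaluate at x = 0:
= 36 * cos(0)
= 36 * 1
= 36

36


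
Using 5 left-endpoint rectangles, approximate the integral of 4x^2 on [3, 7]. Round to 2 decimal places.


Left Riemann sum uses left endpoints of each subinterval.
Interval: [3, 7], n = 5
dx = (7 - 3) / 5 = 4/5
Left endpoints: [3, 19/5, 23/5, 27/5, 31/5]
f values: [36, 1444/25, 2116/25, 2916/25, 3844/25]
Sum = dx * (sum of f values)
= 4/5 * 2244/5
= 8976/25 = 359.04

359.04


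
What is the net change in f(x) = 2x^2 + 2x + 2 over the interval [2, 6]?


Net change = f(b) - f(a)
f(x) = 2x^2 + 2x + 2
Compute f(6):
f(6) = 2 * 6^2 + 2 * 6 + 2
= 72 + 12 + 2
= 86
Compute f(2):
f(2) = 2 * 2^2 + 2 * 2 + 2
= 8 + 4 + 2
= 14
Net change = 86 - 14 = 72

72


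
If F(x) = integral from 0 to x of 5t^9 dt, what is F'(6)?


By the Fundamental Theorem of Calculus (Part 1):
If F(x) = integral from 0 to x of f(t) dt, then F'(x) = f(x)
Here f(t) = 5t^9
So F'(x) = 5x^9
Evaluate at x = 6:
F'(6) = 5 * 6^9
= 5 * 10077696
= 50388480

50388480


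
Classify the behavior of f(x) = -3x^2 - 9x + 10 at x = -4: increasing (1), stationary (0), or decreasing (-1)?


Compute f'(x) to determine behavior:
f'(x) = -6x - 9
f'(-4) = -6 * (-4) - 9
= 24 - 9
= 15
Since f'(-4) > 0, the function is increasing (1)

1


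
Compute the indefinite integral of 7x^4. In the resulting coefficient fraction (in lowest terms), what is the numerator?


Apply the power rule for integration:
integral of ax^n dx = a/(n+1) * x^(n+1) + C
integral of 7x^4 dx
= 7/5 * x^5 + C
The coefficient in lowest terms is 7/5, and its numerator is 7

7


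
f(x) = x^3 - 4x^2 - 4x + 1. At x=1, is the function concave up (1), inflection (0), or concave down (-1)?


Concavity is determined by the sign of f''(x).
f(x) = x^3 - 4x^2 - 4x + 1
f'(x) = 3x^2 - 8x - 4
f''(x) = 6x - 8
f''(1) = 6 * 1 - 8
= 6 - 8
= -2
Since f''(1) < 0, the function is concave down (-1)

-1


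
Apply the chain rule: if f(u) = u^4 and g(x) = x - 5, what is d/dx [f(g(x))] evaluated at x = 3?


Using the chain rule: (f(g(x)))' = f'(g(x)) * g'(x)
First, find g(3):
g(3) = 1 * 3 - 5 = -2
Next, f'(u) = 4u^3
And g'(x) = 1
So f'(g(3)) * g'(3)
= 4 * (-2)^3 * 1
= 4 * (-8) * 1
= -32

-32


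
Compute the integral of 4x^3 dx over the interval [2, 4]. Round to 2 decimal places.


Find the antiderivative of 4x^3:
F(x) = 4/4 * x^4
Apply the Fundamental Theorem of Calculus:
F(4) - F(2)
= 4/4 * 4^4 - 4/4 * 2^4
= 4/4 * (256 - 16)
= 4/4 * 240
= 240 = 240.00

240.00


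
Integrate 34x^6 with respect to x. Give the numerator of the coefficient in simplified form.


Apply the power rule for integration:
integral of ax^n dx = a/(n+1) * x^(n+1) + C
integral of 34x^6 dx
= 34/7 * x^7 + C
The coefficient in lowest terms is 34/7, and its numerator is 34

34


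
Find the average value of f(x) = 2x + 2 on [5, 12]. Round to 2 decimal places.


Average value = 1/(b-a) * integral from a to b of f(x) dx
First compute the integral of 2x + 2:
F(x) = x^2 + 2x
F(12) = 1 * 144 + 2 * 12 = 168
F(5) = 1 * 25 + 2 * 5 = 35
Integral = 168 - 35 = 133
Average = 133 / (12 - 5) = 133 / 7
= 19 = 19.00

19.00


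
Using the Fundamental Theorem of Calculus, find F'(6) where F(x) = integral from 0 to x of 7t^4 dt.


By the Fundamental Theorem of Calculus (Part 1):
If F(x) = integral from 0 to x of f(t) dt, then F'(x) = f(x)
Here f(t) = 7t^4
So F'(x) = 7x^4
Evaluate at x = 6:
F'(6) = 7 * 6^4
= 7 * 1296
= 9072

9072


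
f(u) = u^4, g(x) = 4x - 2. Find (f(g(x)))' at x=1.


Using the chain rule: (f(g(x)))' = f'(g(x)) * g'(x)
First, find g(1):
g(1) = 4 * 1 - 2 = 2
Next, f'(u) = 4u^3
And g'(x) = 4
So f'(g(1)) * g'(1)
= 4 * 2^3 * 4
= 4 * 8 * 4
= 128

128


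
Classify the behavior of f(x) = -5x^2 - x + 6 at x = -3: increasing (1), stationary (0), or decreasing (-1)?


Compute f'(x) to determine behavior:
f'(x) = -10x - 1
f'(-3) = -10 * (-3) - 1
= 30 - 1
= 29
Since f'(-3) > 0, the function is increasing (1)

1


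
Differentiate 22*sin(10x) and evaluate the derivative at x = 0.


Apply the chain rule to differentiate 22*sin(10x):
d/dx [22*sin(10x)]
= 22 * cos(10x) * d/dx(10x)
= 22 * 10 * cos(10x)
= 220 * cos(10x)
Evaluate at x = 0:
= 220 * cos(0)
= 220 * 1
= 220

220


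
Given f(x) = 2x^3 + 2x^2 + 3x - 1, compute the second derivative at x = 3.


First derivative:
f'(x) = 6x^2 + 4x + 3
Second derivative:
f''(x) = 12x + 4
Substitute x = 3:
f''(3) = 12 * 3 + 4
= 36 + 4
= 40

40


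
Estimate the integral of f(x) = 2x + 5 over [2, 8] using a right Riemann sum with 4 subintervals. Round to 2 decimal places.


Right Riemann sum uses right endpoints of each subinterval.
Interval: [2, 8], n = 4
dx = (8 - 2) / 4 = 3/2
Right endpoints: [7/2, 5, 13/2, 8]
f values: [12, 15, 18, 21]
Sum = dx * (sum of f values)
= 3/2 * 66
= 99 = 99.00

99.00


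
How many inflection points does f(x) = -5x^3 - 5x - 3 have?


Inflection points occur where f''(x) = 0 and concavity changes.
f(x) = -5x^3 - 5x - 3
f'(x) = -15x^2 - 5
f''(x) = -30x
Set f''(x) = 0:
-30x = 0
x = 0 / (-30) = 0
Since f''(x) is linear (degree 1), it changes sign at this point.
Therefore there is exactly 1 inflection point.

1


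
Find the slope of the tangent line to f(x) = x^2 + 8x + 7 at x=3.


The slope of the tangent line equals f'(x) at the point.
f(x) = x^2 + 8x + 7
f'(x) = 2x + 8
At x = 3:
f'(3) = 2 * 3 + 8
= 6 + 8
= 14

14


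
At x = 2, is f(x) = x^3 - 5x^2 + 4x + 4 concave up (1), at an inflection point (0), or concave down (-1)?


Concavity is determined by the sign of f''(x).
f(x) = x^3 - 5x^2 + 4x + 4
f'(x) = 3x^2 - 10x + 4
f''(x) = 6x - 10
f''(2) = 6 * 2 - 10
= 12 - 10
= 2
Since f''(2) > 0, the function is concave up (1)

1


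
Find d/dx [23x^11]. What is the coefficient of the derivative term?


We apply the power rule: d/dx [ax^n] = a*n * x^(n-1)
d/dx [23x^11]
= 23 * 11 * x^(11-1)
= 253x^10
The coefficient is 253

253


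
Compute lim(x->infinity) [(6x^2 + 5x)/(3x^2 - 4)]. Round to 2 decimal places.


For limits at infinity with equal-degree polynomials,
we compare leading coefficients.
Numerator leading term: 6x^2
Denominator leading term: 3x^2
Divide both by x^2:
lim = (6 + 5/x) / (3 - 4/x^2)
As x -> infinity, the 1/x and 1/x^2 terms vanish:
= 6/3 = 2 = 2.00

2.00


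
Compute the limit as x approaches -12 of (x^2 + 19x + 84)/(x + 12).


Direct substitution gives 0/0, so we factor the numerator.
Factor: (x^2 + 19x + 84) = (x + 12)(x + 7)
Cancel the common factor (x + 12):
(x^2 + 19x + 84)/(x + 12) = (x + 7)
Now substitute x = -12:
= (-12) - (-7) = -5

-5


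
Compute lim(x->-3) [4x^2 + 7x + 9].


Since polynomials are continuous, we use direct substitution.
lim(x->-3) of 4x^2 + 7x + 9
= 4 * (-3)^2 + 7 * (-3) + 9
= 36 - 21 + 9
= 24

24


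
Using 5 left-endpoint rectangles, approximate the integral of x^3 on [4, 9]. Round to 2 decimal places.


Left Riemann sum uses left endpoints of each subinterval.
Interval: [4, 9], n = 5
dx = (9 - 4) / 5 = 1
Left endpoints: [4, 5, 6, 7, 8]
f values: [64, 125, 216, 343, 512]
Sum = dx * (sum of f values)
= 1 * 1260
= 1260 = 1260.00

1260.00


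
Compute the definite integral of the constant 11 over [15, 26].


The integral of a constant k over [a, b] equals k * (b - a).
integral from 15 to 26 of 11 dx
= 11 * (26 - 15)
= 11 * 11
= 121

121


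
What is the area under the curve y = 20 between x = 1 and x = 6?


The area under a constant function y = 20 is a rectangle.
Width = 6 - 1 = 5
Height = 20
Area = width * height
= 5 * 20
= 100

100


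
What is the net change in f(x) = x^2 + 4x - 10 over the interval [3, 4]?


Net change = f(b) - f(a)
f(x) = x^2 + 4x - 10
Compute f(4):
f(4) = 1 * 4^2 + 4 * 4 - 10
= 16 + 16 - 10
= 22
Compute f(3):
f(3) = 1 * 3^2 + 4 * 3 - 10
= 9 + 12 - 10
= 11
Net change = 22 - 11 = 11

11


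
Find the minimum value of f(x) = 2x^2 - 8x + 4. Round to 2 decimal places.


For a quadratic f(x) = ax^2 + bx + c with a > 0, the minimum is at the vertex.
Vertex x-coordinate: x = -b/(2a)
x = -(-8) / (2 * 2)
x = 8/4 = 2
Substitute back to find the minimum value:
f(2) = 2 * 2^2 - 8 * 2 + 4
= 8 - 16 + 4
= -4 = -4.00

-4.00


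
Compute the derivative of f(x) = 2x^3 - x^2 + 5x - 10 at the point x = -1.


Differentiate f(x) = 2x^3 - x^2 + 5x - 10 term by term:
f'(x) = 6x^2 - 2x + 5
Substitute x = -1:
f'(-1) = 6 * (-1)^2 - 2 * (-1) + 5
= 6 + 2 + 5
= 13

13


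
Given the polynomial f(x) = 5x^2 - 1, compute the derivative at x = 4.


Differentiate term by term using power and sum rules:
f(x) = 5x^2 - 1
f'(x) = 10x
Substitute x = 4:
f'(4) = 10 * 4 + 0
= 40 + 0
= 40

40


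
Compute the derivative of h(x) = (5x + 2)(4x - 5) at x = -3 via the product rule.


Let u(x) = 5x + 2 and v(x) = 4x - 5
u'(x) = 5
v'(x) = 4
Product rule: h'(x) = u'(x)*v(x) + u(x)*v'(x)
= 5 * (4x - 5) + (5x + 2) * 4
At x = -3:
u(-3) = 5 * (-3) + 2 = -13
v(-3) = 4 * (-3) - 5 = -17
h'(-3) = 5 * (-17) + (-13) * 4
= -85 - 52
= -137

-137


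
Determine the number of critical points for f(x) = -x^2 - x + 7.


Find where f'(x) = 0:
f'(x) = -2x - 1
Set f'(x) = 0:
-2x - 1 = 0
x = 1 / (-2) = -1/2
This is a linear equation in x, so there is exactly one solution.
Number of critical points: 1

1


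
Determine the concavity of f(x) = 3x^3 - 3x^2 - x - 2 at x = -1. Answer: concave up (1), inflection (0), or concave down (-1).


Concavity is determined by the sign of f''(x).
f(x) = 3x^3 - 3x^2 - x - 2
f'(x) = 9x^2 - 6x - 1
f''(x) = 18x - 6
f''(-1) = 18 * (-1) - 6
= -18 - 6
= -24
Since f''(-1) < 0, the function is concave down (-1)

-1


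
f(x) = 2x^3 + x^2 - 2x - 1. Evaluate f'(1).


Differentiate f(x) = 2x^3 + x^2 - 2x - 1 term by term:
f'(x) = 6x^2 + 2x - 2
Substitute x = 1:
f'(1) = 6 * 1^2 + 2 * 1 - 2
= 6 + 2 - 2
= 6

6


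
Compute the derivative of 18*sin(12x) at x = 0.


Apply the chain rule to differentiate 18*sin(12x):
d/dx [18*sin(12x)]
= 18 * cos(12x) * d/dx(12x)
= 18 * 12 * cos(12x)
= 216 * cos(12x)
Evaluate at x = 0:
= 216 * cos(0)
= 216 * 1
= 216

216


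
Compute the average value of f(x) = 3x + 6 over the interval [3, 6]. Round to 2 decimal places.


Average value = 1/(b-a) * integral from a to b of f(x) dx
First compute the integral of 3x + 6:
F(x) = (3/2)x^2 + 6x
F(6) = 3/2 * 36 + 6 * 6 = 90
F(3) = 3/2 * 9 + 6 * 3 = 63/2
Integral = 90 - 63/2 = 117/2
Average = (117/2) / (6 - 3) = (117/2) / 3
= 39/2 = 19.50

19.50


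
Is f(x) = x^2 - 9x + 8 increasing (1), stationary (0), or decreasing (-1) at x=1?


Compute f'(x) to determine behavior:
f'(x) = 2x - 9
f'(1) = 2 * 1 - 9
= 2 - 9
= -7
Since f'(1) < 0, the function is decreasing (-1)

-1


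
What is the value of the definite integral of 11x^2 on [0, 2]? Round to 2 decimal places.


Find the antiderivative of 11x^2:
F(x) = 11/3 * x^3
Apply the Fundamental Theorem of Calculus:
F(2) - F(0)
= 11/3 * 2^3 - 11/3 * 0^3
= 11/3 * (8 - 0)
= 11/3 * 8
= 88/3 ≈ 29.33

29.33


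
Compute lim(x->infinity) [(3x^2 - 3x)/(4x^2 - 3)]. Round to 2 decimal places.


For limits at infinity with equal-degree polynomials,
we compare leading coefficients.
Numerator leading term: 3x^2
Denominator leading term: 4x^2
Divide both by x^2:
lim = (3 - 3/x) / (4 - 3/x^2)
As x -> infinity, the 1/x and 1/x^2 terms vanish:
= 3/4 = 0.75

0.75


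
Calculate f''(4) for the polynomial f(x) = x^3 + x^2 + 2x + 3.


First derivative:
f'(x) = 3x^2 + 2x + 2
Second derivative:
f''(x) = 6x + 2
Substitute x = 4:
f''(4) = 6 * 4 + 2
= 24 + 2
= 26

26


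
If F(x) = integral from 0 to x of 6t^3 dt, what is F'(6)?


By the Fundamental Theorem of Calculus (Part 1):
If F(x) = integral from 0 to x of f(t) dt, then F'(x) = f(x)
Here f(t) = 6t^3
So F'(x) = 6x^3
Evaluate at x = 6:
F'(6) = 6 * 6^3
= 6 * 216
= 1296

1296


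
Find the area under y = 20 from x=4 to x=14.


The area under a constant function y = 20 is a rectangle.
Width = 14 - 4 = 10
Height = 20
Area = width * height
= 10 * 20
= 200

200


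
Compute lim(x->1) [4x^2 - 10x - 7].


Since polynomials are continuous, we use direct substitution.
lim(x->1) of 4x^2 - 10x - 7
= 4 * 1^2 - 10 * 1 - 7
= 4 - 10 - 7
= -13

-13


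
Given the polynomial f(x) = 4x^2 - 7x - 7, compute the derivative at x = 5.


Differentiate term by term using power and sum rules:
f(x) = 4x^2 - 7x - 7
f'(x) = 8x - 7
Substitute x = 5:
f'(5) = 8 * 5 - 7
= 40 - 7
= 33

33


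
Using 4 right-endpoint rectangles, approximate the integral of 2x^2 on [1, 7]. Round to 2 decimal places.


Right Riemann sum uses right endpoints of each subinterval.
Interval: [1, 7], n = 4
dx = (7 - 1) / 4 = 3/2
Right endpoints: [5/2, 4, 11/2, 7]
f values: [25/2, 32, 121/2, 98]
Sum = dx * (sum of f values)
= 3/2 * 203
= 609/2 = 304.50

304.50


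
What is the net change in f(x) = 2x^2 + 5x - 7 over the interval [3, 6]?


Net change = f(b) - f(a)
f(x) = 2x^2 + 5x - 7
Compute f(6):
f(6) = 2 * 6^2 + 5 * 6 - 7
= 72 + 30 - 7
= 95
Compute f(3):
f(3) = 2 * 3^2 + 5 * 3 - 7
= 18 + 15 - 7
= 26
Net change = 95 - 26 = 69

69


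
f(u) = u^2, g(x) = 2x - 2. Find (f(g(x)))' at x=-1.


Using the chain rule: (f(g(x)))' = f'(g(x)) * g'(x)
First, find g(-1):
g(-1) = 2 * (-1) - 2 = -4
Next, f'(u) = 2u
And g'(x) = 2
So f'(g(-1)) * g'(-1)
= 2 * (-4) * 2
= -16

-16


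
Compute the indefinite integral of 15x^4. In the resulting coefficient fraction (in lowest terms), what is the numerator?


Apply the power rule for integration:
integral of ax^n dx = a/(n+1) * x^(n+1) + C
integral of 15x^4 dx
= 15/5 * x^5 + C
= 3 * x^5 + C
The coefficient in lowest terms is 3 = 3/1, so its numerator is 3

3


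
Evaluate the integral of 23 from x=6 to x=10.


The integral of a constant k over [a, b] equals k * (b - a).
integral from 6 to 10 of 23 dx
= 23 * (10 - 6)
= 23 * 4
= 92

92


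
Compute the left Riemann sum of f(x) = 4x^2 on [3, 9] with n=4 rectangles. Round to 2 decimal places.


Left Riemann sum uses left endpoints of each subinterval.
Interval: [3, 9], n = 4
dx = (9 - 3) / 4 = 3/2
Left endpoints: [3, 9/2, 6, 15/2]
f values: [36, 81, 144, 225]
Sum = dx * (sum of f values)
= 3/2 * 486
= 729 = 729.00

729.00


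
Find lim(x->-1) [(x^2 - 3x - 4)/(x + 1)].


Direct substitution gives 0/0, so we factor the numerator.
Factor: (x^2 - 3x - 4) = (x + 1)(x - 4)
Cancel the common factor (x + 1):
(x^2 - 3x - 4)/(x + 1) = (x - 4)
Now substitute x = -1:
= (-1) - (4) = -5

-5


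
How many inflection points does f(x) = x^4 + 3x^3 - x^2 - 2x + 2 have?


Inflection points occur where f''(x) = 0 and concavity changes.
f(x) = x^4 + 3x^3 - x^2 - 2x + 2
f'(x) = 4x^3 + 9x^2 - 2x - 2
f''(x) = 12x^2 + 18x - 2
This is a quadratic in x. Use the discriminant to count real roots.
Discriminant = (18)^2 - 4 * 12 * (-2)
= 324 - (-96)
= 420
Since discriminant > 0, f''(x) = 0 has 2 distinct real solutions.
A quadratic with two distinct real roots changes sign at each root, so concavity changes at both.
Number of inflection points: 2

2


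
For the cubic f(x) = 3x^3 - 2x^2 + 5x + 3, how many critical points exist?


Find where f'(x) = 0:
f(x) = 3x^3 - 2x^2 + 5x + 3
f'(x) = 9x^2 - 4x + 5
This is a quadratic in x. Use the discriminant to count real roots.
Discriminant = (-4)^2 - 4 * 9 * 5
= 16 - 180
= -164
Since discriminant < 0, f'(x) = 0 has no real solutions.
Number of critical points: 0

0


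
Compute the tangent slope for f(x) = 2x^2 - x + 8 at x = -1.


The slope of the tangent line equals f'(x) at the point.
f(x) = 2x^2 - x + 8
f'(x) = 4x - 1
At x = -1:
f'(-1) = 4 * (-1) - 1
= -4 - 1
= -5

-5


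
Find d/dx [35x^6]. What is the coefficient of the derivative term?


We apply the power rule: d/dx [ax^n] = a*n * x^(n-1)
d/dx [35x^6]
= 35 * 6 * x^(6-1)
= 210x^5
The coefficient is 210

210


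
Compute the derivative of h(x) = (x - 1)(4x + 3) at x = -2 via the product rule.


Let u(x) = x - 1 and v(x) = 4x + 3
u'(x) = 1
v'(x) = 4
Product rule: h'(x) = u'(x)*v(x) + u(x)*v'(x)
= 1 * (4x + 3) + (x - 1) * 4
At x = -2:
u(-2) = 1 * (-2) - 1 = -3
v(-2) = 4 * (-2) + 3 = -5
h'(-2) = 1 * (-5) + (-3) * 4
= -5 - 12
= -17

-17


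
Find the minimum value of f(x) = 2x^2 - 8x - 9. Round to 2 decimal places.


For a quadratic f(x) = ax^2 + bx + c with a > 0, the minimum is at the vertex.
Vertex x-coordinate: x = -b/(2a)
x = -(-8) / (2 * 2)
x = 8/4 = 2
Substitute back to find the minimum value:
f(2) = 2 * 2^2 - 8 * 2 - 9
= 8 - 16 - 9
= -17 = -17.00

-17.00


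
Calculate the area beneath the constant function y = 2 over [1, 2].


The area under a constant function y = 2 is a rectangle.
Width = 2 - 1 = 1
Height = 2
Area = width * height
= 1 * 2
= 2

2


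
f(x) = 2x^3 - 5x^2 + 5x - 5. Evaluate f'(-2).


Differentiate f(x) = 2x^3 - 5x^2 + 5x - 5 term by term:
f'(x) = 6x^2 - 10x + 5
Substitute x = -2:
f'(-2) = 6 * (-2)^2 - 10 * (-2) + 5
= 24 + 20 + 5
= 49

49


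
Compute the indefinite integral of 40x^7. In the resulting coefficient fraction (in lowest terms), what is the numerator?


Apply the power rule for integration:
integral of ax^n dx = a/(n+1) * x^(n+1) + C
integral of 40x^7 dx
= 40/8 * x^8 + C
= 5 * x^8 + C
The coefficient in lowest terms is 5 = 5/1, so its numerator is 5

5


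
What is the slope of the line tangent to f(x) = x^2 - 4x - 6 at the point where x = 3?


The slope of the tangent line equals f'(x) at the point.
f(x) = x^2 - 4x - 6
f'(x) = 2x - 4
At x = 3:
f'(3) = 2 * 3 - 4
= 6 - 4
= 2

2


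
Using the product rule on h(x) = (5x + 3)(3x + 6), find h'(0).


Let u(x) = 5x + 3 and v(x) = 3x + 6
u'(x) = 5
v'(x) = 3
Product rule: h'(x) = u'(x)*v(x) + u(x)*v'(x)
= 5 * (3x + 6) + (5x + 3) * 3
At x = 0:
u(0) = 5 * 0 + 3 = 3
v(0) = 3 * 0 + 6 = 6
h'(0) = 5 * 6 + 3 * 3
= 30 + 9
= 39

39


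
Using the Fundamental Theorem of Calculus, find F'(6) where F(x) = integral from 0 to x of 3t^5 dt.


By the Fundamental Theorem of Calculus (Part 1):
If F(x) = integral from 0 to x of f(t) dt, then F'(x) = f(x)
Here f(t) = 3t^5
So F'(x) = 3x^5
Evaluate at x = 6:
F'(6) = 3 * 6^5
= 3 * 7776
= 23328

23328


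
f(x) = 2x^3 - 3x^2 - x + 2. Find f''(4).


First derivative:
f'(x) = 6x^2 - 6x - 1
Second derivative:
f''(x) = 12x - 6
Substitute x = 4:
f''(4) = 12 * 4 - 6
= 48 - 6
= 42

42


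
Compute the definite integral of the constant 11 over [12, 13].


The integral of a constant k over [a, b] equals k * (b - a).
integral from 12 to 13 of 11 dx
= 11 * (13 - 12)
= 11 * 1
= 11

11


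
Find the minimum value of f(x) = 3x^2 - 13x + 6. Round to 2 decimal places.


For a quadratic f(x) = ax^2 + bx + c with a > 0, the minimum is at the vertex.
Vertex x-coordinate: x = -b/(2a)
x = -(-13) / (2 * 3)
x = 13/6
Substitute back to find the minimum value:
f(13/6) = 3 * (13/6)^2 - 13 * (13/6) + 6
= 169/12 - 169/6 + 6
= -97/12 ≈ -8.08

-8.08


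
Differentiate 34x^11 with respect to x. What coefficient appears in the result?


We apply the power rule: d/dx [ax^n] = a*n * x^(n-1)
d/dx [34x^11]
= 34 * 11 * x^(11-1)
= 374x^10
The coefficient is 374

374


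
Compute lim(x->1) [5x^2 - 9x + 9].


Since polynomials are continuous, we use direct substitution.
lim(x->1) of 5x^2 - 9x + 9
= 5 * 1^2 - 9 * 1 + 9
= 5 - 9 + 9
= 5

5


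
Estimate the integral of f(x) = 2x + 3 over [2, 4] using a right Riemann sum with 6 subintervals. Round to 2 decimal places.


Right Riemann sum uses right endpoints of each subinterval.
Interval: [2, 4], n = 6
dx = (4 - 2) / 6 = 1/3
Right endpoints: [7/3, 8/3, 3, 10/3, 11/3, 4]
f values: [23/3, 25/3, 9, 29/3, 31/3, 11]
Sum = dx * (sum of f values)
= 1/3 * 56
= 56/3 ≈ 18.67

18.67


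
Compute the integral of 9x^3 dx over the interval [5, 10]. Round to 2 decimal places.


Find the antiderivative of 9x^3:
F(x) = 9/4 * x^4
Apply the Fundamental Theorem of Calculus:
F(10) - F(5)
= 9/4 * 10^4 - 9/4 * 5^4
= 9/4 * (10000 - 625)
= 9/4 * 9375
= 84375/4 = 21093.75

21093.75


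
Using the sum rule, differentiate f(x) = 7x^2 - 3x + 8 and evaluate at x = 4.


Differentiate term by term using power and sum rules:
f(x) = 7x^2 - 3x + 8
f'(x) = 14x - 3
Substitute x = 4:
f'(4) = 14 * 4 - 3
= 56 - 3
= 53

53


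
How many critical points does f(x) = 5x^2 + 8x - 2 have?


Find where f'(x) = 0:
f'(x) = 10x + 8
Set f'(x) = 0:
10x + 8 = 0
x = -8 / 10 = -4/5
This is a linear equation in x, so there is exactly one solution.
Number of critical points: 1

1


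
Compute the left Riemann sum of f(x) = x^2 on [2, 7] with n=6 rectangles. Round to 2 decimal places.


Left Riemann sum uses left endpoints of each subinterval.
Interval: [2, 7], n = 6
dx = (7 - 2) / 6 = 5/6
Left endpoints: [2, 17/6, 11/3, 9/2, 16/3, 37/6]
f values: [4, 289/36, 121/9, 81/4, 256/9, 1369/36]
Sum = dx * (sum of f values)
= 5/6 * 4039/36
= 20195/216 ≈ 93.50

93.50


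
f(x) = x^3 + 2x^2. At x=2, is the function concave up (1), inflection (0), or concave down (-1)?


Concavity is determined by the sign of f''(x).
f(x) = x^3 + 2x^2
f'(x) = 3x^2 + 4x
f''(x) = 6x + 4
f''(2) = 6 * 2 + 4
= 12 + 4
= 16
Since f''(2) > 0, the function is concave up (1)

1


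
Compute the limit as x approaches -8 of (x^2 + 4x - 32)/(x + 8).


Direct substitution gives 0/0, so we factor the numerator.
Factor: (x^2 + 4x - 32) = (x + 8)(x - 4)
Cancel the common factor (x + 8):
(x^2 + 4x - 32)/(x + 8) = (x - 4)
Now substitute x = -8:
= (-8) - (4) = -12

-12


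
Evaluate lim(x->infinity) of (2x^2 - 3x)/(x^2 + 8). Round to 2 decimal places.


For limits at infinity with equal-degree polynomials,
we compare leading coefficients.
Numerator leading term: 2x^2
Denominator leading term: x^2
Divide both by x^2:
lim = (2 - 3/x) / (1 + 8/x^2)
As x -> infinity, the 1/x and 1/x^2 terms vanish:
= 2/1 = 2 = 2.00

2.00


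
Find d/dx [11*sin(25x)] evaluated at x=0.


Apply the chain rule to differentiate 11*sin(25x):
d/dx [11*sin(25x)]
= 11 * cos(25x) * d/dx(25x)
= 11 * 25 * cos(25x)
= 275 * cos(25x)
Evaluate at x = 0:
= 275 * cos(0)
= 275 * 1
= 275

275


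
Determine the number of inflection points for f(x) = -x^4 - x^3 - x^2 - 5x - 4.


Inflection points occur where f''(x) = 0 and concavity changes.
f(x) = -x^4 - x^3 - x^2 - 5x - 4
f'(x) = -4x^3 - 3x^2 - 2x - 5
f''(x) = -12x^2 - 6x - 2
This is a quadratic in x. Use the discriminant to count real roots.
Discriminant = (-6)^2 - 4 * (-12) * (-2)
= 36 - 96
= -60
Since discriminant < 0, f''(x) = 0 has no real solutions.
Number of inflection points: 0

0


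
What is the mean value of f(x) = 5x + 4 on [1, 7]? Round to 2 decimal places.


Average value = 1/(b-a) * integral from a to b of f(x) dx
First compute the integral of 5x + 4:
F(x) = (5/2)x^2 + 4x
F(7) = 5/2 * 49 + 4 * 7 = 301/2
F(1) = 5/2 * 1 + 4 * 1 = 13/2
Integral = 301/2 - 13/2 = 144
Average = 144 / (7 - 1) = 144 / 6
= 24 = 24.00

24.00


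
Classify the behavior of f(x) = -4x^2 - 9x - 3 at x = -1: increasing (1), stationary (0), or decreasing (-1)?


Compute f'(x) to determine behavior:
f'(x) = -8x - 9
f'(-1) = -8 * (-1) - 9
= 8 - 9
= -1
Since f'(-1) < 0, the function is decreasing (-1)

-1


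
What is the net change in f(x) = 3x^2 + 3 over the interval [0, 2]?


Net change = f(b) - f(a)
f(x) = 3x^2 + 3
Compute f(2):
f(2) = 3 * 2^2 + 0 * 2 + 3
= 12 + 0 + 3
= 15
Compute f(0):
f(0) = 3 * 0^2 + 0 * 0 + 3
= 0 + 0 + 3
= 3
Net change = 15 - 3 = 12

12


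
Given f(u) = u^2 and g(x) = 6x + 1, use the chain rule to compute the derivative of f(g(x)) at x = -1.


Using the chain rule: (f(g(x)))' = f'(g(x)) * g'(x)
First, find g(-1):
g(-1) = 6 * (-1) + 1 = -5
Next, f'(u) = 2u
And g'(x) = 6
So f'(g(-1)) * g'(-1)
= 2 * (-5) * 6
= -60

-60


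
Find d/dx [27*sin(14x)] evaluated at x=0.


Apply the chain rule to differentiate 27*sin(14x):
d/dx [27*sin(14x)]
= 27 * cos(14x) * d/dx(14x)
= 27 * 14 * cos(14x)
= 378 * cos(14x)
Evaluate at x = 0:
= 378 * cos(0)
= 378 * 1
= 378

378


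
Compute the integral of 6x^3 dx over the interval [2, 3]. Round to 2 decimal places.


Find the antiderivative of 6x^3:
F(x) = 6/4 * x^4
Apply the Fundamental Theorem of Calculus:
F(3) - F(2)
= 6/4 * 3^4 - 6/4 * 2^4
= 6/4 * (81 - 16)
= 6/4 * 65
= 195/2 = 97.50

97.50


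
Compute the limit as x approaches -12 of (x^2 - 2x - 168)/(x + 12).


Direct substitution gives 0/0, so we factor the numerator.
Factor: (x^2 - 2x - 168) = (x + 12)(x - 14)
Cancel the common factor (x + 12):
(x^2 - 2x - 168)/(x + 12) = (x - 14)
Now substitute x = -12:
= (-12) - (14) = -26

-26


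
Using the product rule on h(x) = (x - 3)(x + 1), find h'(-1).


Let u(x) = x - 3 and v(x) = x + 1
u'(x) = 1
v'(x) = 1
Product rule: h'(x) = u'(x)*v(x) + u(x)*v'(x)
= 1 * (x + 1) + (x - 3) * 1
At x = -1:
u(-1) = 1 * (-1) - 3 = -4
v(-1) = 1 * (-1) + 1 = 0
h'(-1) = 1 * 0 + (-4) * 1
= 0 - 4
= -4

-4


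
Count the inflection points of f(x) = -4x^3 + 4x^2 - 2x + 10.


Inflection points occur where f''(x) = 0 and concavity changes.
f(x) = -4x^3 + 4x^2 - 2x + 10
f'(x) = -12x^2 + 8x - 2
f''(x) = -24x + 8
Set f''(x) = 0:
-24x + 8 = 0
x = -8 / (-24) = 1/3
Since f''(x) is linear (degree 1), it changes sign at this point.
Therefore there is exactly 1 inflection point.

1


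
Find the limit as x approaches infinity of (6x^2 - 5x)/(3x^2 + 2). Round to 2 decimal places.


For limits at infinity with equal-degree polynomials,
we compare leading coefficients.
Numerator leading term: 6x^2
Denominator leading term: 3x^2
Divide both by x^2:
lim = (6 - 5/x) / (3 + 2/x^2)
As x -> infinity, the 1/x and 1/x^2 terms vanish:
= 6/3 = 2 = 2.00

2.00


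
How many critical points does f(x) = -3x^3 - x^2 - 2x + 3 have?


Find where f'(x) = 0:
f(x) = -3x^3 - x^2 - 2x + 3
f'(x) = -9x^2 - 2x - 2
This is a quadratic in x. Use the discriminant to count real roots.
Discriminant = (-2)^2 - 4 * (-9) * (-2)
= 4 - 72
= -68
Since discriminant < 0, f'(x) = 0 has no real solutions.
Number of critical points: 0

0


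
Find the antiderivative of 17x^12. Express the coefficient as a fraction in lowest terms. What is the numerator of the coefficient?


Apply the power rule for integration:
integral of ax^n dx = a/(n+1) * x^(n+1) + C
integral of 17x^12 dx
= 17/13 * x^13 + C
The coefficient in lowest terms is 17/13, and its numerator is 17

17


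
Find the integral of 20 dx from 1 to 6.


The integral of a constant k over [a, b] equals k * (b - a).
integral from 1 to 6 of 20 dx
= 20 * (6 - 1)
= 20 * 5
= 100

100


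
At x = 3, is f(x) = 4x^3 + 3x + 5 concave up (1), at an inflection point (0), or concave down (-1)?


Concavity is determined by the sign of f''(x).
f(x) = 4x^3 + 3x + 5
f'(x) = 12x^2 + 3
f''(x) = 24x
f''(3) = 24 * 3 + 0
= 72 + 0
= 72
Since f''(3) > 0, the function is concave up (1)

1


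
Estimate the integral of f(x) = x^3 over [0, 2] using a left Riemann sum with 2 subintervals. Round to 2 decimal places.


Left Riemann sum uses left endpoints of each subinterval.
Interval: [0, 2], n = 2
dx = (2 - 0) / 2 = 1
Left endpoints: [0, 1]
f values: [0, 1]
Sum = dx * (sum of f values)
= 1 * 1
= 1 = 1.00

1.00


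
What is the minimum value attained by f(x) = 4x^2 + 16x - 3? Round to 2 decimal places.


For a quadratic f(x) = ax^2 + bx + c with a > 0, the minimum is at the vertex.
Vertex x-coordinate: x = -b/(2a)
x = -(16) / (2 * 4)
x = -16/8 = -2
Substitute back to find the minimum value:
f(-2) = 4 * (-2)^2 + 16 * (-2) - 3
= 16 - 32 - 3
= -19 = -19.00

-19.00


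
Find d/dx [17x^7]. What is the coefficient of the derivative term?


We apply the power rule: d/dx [ax^n] = a*n * x^(n-1)
d/dx [17x^7]
= 17 * 7 * x^(7-1)
= 119x^6
The coefficient is 119

119


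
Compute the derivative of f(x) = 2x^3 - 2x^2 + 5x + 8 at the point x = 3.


Differentiate f(x) = 2x^3 - 2x^2 + 5x + 8 term by term:
f'(x) = 6x^2 - 4x + 5
Substitute x = 3:
f'(3) = 6 * 3^2 - 4 * 3 + 5
= 54 - 12 + 5
= 47

47


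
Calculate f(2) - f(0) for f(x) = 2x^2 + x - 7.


Net change = f(b) - f(a)
f(x) = 2x^2 + x - 7
Compute f(2):
f(2) = 2 * 2^2 + 1 * 2 - 7
= 8 + 2 - 7
= 3
Compute f(0):
f(0) = 2 * 0^2 + 1 * 0 - 7
= 0 + 0 - 7
= -7
Net change = 3 - (-7) = 10

10


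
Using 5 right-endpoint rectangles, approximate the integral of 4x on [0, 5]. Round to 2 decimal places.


Right Riemann sum uses right endpoints of each subinterval.
Interval: [0, 5], n = 5
dx = (5 - 0) / 5 = 1
Right endpoints: [1, 2, 3, 4, 5]
f values: [4, 8, 12, 16, 20]
Sum = dx * (sum of f values)
= 1 * 60
= 60 = 60.00

60.00


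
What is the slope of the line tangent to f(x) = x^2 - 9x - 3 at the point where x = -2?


The slope of the tangent line equals f'(x) at the point.
f(x) = x^2 - 9x - 3
f'(x) = 2x - 9
At x = -2:
f'(-2) = 2 * (-2) - 9
= -4 - 9
= -13

-13


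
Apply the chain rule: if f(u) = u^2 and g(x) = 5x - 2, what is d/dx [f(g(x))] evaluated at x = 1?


Using the chain rule: (f(g(x)))' = f'(g(x)) * g'(x)
First, find g(1):
g(1) = 5 * 1 - 2 = 3
Next, f'(u) = 2u
And g'(x) = 5
So f'(g(1)) * g'(1)
= 2 * 3 * 5
= 30

30


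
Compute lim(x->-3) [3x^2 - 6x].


Since polynomials are continuous, we use direct substitution.
lim(x->-3) of 3x^2 - 6x
= 3 * (-3)^2 - 6 * (-3) + 0
= 27 + 18 + 0
= 45

45


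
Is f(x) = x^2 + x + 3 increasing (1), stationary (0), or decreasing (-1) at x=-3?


Compute f'(x) to determine behavior:
f'(x) = 2x + 1
f'(-3) = 2 * (-3) + 1
= -6 + 1
= -5
Since f'(-3) < 0, the function is decreasing (-1)

-1


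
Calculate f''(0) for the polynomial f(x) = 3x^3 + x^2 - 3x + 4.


First derivative:
f'(x) = 9x^2 + 2x - 3
Second derivative:
f''(x) = 18x + 2
Substitute x = 0:
f''(0) = 18 * 0 + 2
= 0 + 2
= 2

2


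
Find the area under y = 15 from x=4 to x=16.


The area under a constant function y = 15 is a rectangle.
Width = 16 - 4 = 12
Height = 15
Area = width * height
= 12 * 15
= 180

180


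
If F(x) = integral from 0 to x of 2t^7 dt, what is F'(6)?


By the Fundamental Theorem of Calculus (Part 1):
If F(x) = integral from 0 to x of f(t) dt, then F'(x) = f(x)
Here f(t) = 2t^7
So F'(x) = 2x^7
Evaluate at x = 6:
F'(6) = 2 * 6^7
= 2 * 279936
= 559872

559872


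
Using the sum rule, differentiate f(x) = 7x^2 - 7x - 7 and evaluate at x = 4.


Differentiate term by term using power and sum rules:
f(x) = 7x^2 - 7x - 7
f'(x) = 14x - 7
Substitute x = 4:
f'(4) = 14 * 4 - 7
= 56 - 7
= 49

49


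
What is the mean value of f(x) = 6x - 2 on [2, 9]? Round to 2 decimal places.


Average value = 1/(b-a) * integral from a to b of f(x) dx
First compute the integral of 6x - 2:
F(x) = 3x^2 - 2x
F(9) = 3 * 81 - 2 * 9 = 225
F(2) = 3 * 4 - 2 * 2 = 8
Integral = 225 - 8 = 217
Average = 217 / (9 - 2) = 217 / 7
= 31 = 31.00

31.00


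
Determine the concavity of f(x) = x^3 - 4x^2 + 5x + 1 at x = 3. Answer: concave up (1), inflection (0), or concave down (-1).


Concavity is determined by the sign of f''(x).
f(x) = x^3 - 4x^2 + 5x + 1
f'(x) = 3x^2 - 8x + 5
f''(x) = 6x - 8
f''(3) = 6 * 3 - 8
= 18 - 8
= 10
Since f''(3) > 0, the function is concave up (1)

1


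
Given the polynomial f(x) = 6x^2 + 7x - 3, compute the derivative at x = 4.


Differentiate term by term using power and sum rules:
f(x) = 6x^2 + 7x - 3
f'(x) = 12x + 7
Substitute x = 4:
f'(4) = 12 * 4 + 7
= 48 + 7
= 55

55


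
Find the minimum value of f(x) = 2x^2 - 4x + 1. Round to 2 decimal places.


For a quadratic f(x) = ax^2 + bx + c with a > 0, the minimum is at the vertex.
Vertex x-coordinate: x = -b/(2a)
x = -(-4) / (2 * 2)
x = 4/4 = 1
Substitute back to find the minimum value:
f(1) = 2 * 1^2 - 4 * 1 + 1
= 2 - 4 + 1
= -1 = -1.00

-1.00


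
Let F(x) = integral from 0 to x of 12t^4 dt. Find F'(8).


By the Fundamental Theorem of Calculus (Part 1):
If F(x) = integral from 0 to x of f(t) dt, then F'(x) = f(x)
Here f(t) = 12t^4
So F'(x) = 12x^4
Evaluate at x = 8:
F'(8) = 12 * 8^4
= 12 * 4096
= 49152

49152


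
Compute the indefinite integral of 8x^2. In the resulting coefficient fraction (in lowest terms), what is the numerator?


Apply the power rule for integration:
integral of ax^n dx = a/(n+1) * x^(n+1) + C
integral of 8x^2 dx
= 8/3 * x^3 + C
The coefficient in lowest terms is 8/3, and its numerator is 8

8


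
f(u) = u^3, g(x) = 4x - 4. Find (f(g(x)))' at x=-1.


Using the chain rule: (f(g(x)))' = f'(g(x)) * g'(x)
First, find g(-1):
g(-1) = 4 * (-1) - 4 = -8
Next, f'(u) = 3u^2
And g'(x) = 4
So f'(g(-1)) * g'(-1)
= 3 * (-8)^2 * 4
= 3 * 64 * 4
= 768

768


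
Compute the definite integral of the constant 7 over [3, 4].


The integral of a constant k over [a, b] equals k * (b - a).
integral from 3 to 4 of 7 dx
= 7 * (4 - 3)
= 7 * 1
= 7

7


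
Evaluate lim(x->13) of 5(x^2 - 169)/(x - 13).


Direct substitution gives 0/0, so we factor the numerator.
Factor: 5(x^2 - 169) = 5 * (x - 13)(x + 13)
Cancel the common factor (x - 13):
5(x^2 - 169)/(x - 13) = 5 * (x + 13)
Now substitute x = 13:
= 5 * (13 + 13) = 130

130


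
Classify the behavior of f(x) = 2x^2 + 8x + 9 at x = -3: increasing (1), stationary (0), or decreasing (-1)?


Compute f'(x) to determine behavior:
f'(x) = 4x + 8
f'(-3) = 4 * (-3) + 8
= -12 + 8
= -4
Since f'(-3) < 0, the function is decreasing (-1)

-1


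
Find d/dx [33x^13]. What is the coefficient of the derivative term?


We apply the power rule: d/dx [ax^n] = a*n * x^(n-1)
d/dx [33x^13]
= 33 * 13 * x^(13-1)
= 429x^12
The coefficient is 429

429


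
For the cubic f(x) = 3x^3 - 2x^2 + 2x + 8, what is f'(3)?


Differentiate f(x) = 3x^3 - 2x^2 + 2x + 8 term by term:
f'(x) = 9x^2 - 4x + 2
Substitute x = 3:
f'(3) = 9 * 3^2 - 4 * 3 + 2
= 81 - 12 + 2
= 71

71


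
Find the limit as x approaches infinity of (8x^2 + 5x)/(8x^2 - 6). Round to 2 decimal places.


For limits at infinity with equal-degree polynomials,
we compare leading coefficients.
Numerator leading term: 8x^2
Denominator leading term: 8x^2
Divide both by x^2:
lim = (8 + 5/x) / (8 - 6/x^2)
As x -> infinity, the 1/x and 1/x^2 terms vanish:
= 8/8 = 1 = 1.00

1.00


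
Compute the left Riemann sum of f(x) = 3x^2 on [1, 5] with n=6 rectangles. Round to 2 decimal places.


Left Riemann sum uses left endpoints of each subinterval.
Interval: [1, 5], n = 6
dx = (5 - 1) / 6 = 2/3
Left endpoints: [1, 5/3, 7/3, 3, 11/3, 13/3]
f values: [3, 25/3, 49/3, 27, 121/3, 169/3]
Sum = dx * (sum of f values)
= 2/3 * 454/3
= 908/9 ≈ 100.89

100.89


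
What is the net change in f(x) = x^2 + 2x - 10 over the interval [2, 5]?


Net change = f(b) - f(a)
f(x) = x^2 + 2x - 10
Compute f(5):
f(5) = 1 * 5^2 + 2 * 5 - 10
= 25 + 10 - 10
= 25
Compute f(2):
f(2) = 1 * 2^2 + 2 * 2 - 10
= 4 + 4 - 10
= -2
Net change = 25 - (-2) = 27

27


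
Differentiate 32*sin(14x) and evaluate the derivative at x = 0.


Apply the chain rule to differentiate 32*sin(14x):
d/dx [32*sin(14x)]
= 32 * cos(14x) * d/dx(14x)
= 32 * 14 * cos(14x)
= 448 * cos(14x)
Evaluate at x = 0:
= 448 * cos(0)
= 448 * 1
= 448

448


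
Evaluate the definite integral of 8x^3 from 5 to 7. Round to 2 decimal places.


Find the antiderivative of 8x^3:
F(x) = 8/4 * x^4
Apply the Fundamental Theorem of Calculus:
F(7) - F(5)
= 8/4 * 7^4 - 8/4 * 5^4
= 8/4 * (2401 - 625)
= 8/4 * 1776
= 3552 = 3552.00

3552.00


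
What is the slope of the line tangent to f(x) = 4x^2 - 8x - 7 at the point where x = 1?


The slope of the tangent line equals f'(x) at the point.
f(x) = 4x^2 - 8x - 7
f'(x) = 8x - 8
At x = 1:
f'(1) = 8 * 1 - 8
= 8 - 8
= 0

0


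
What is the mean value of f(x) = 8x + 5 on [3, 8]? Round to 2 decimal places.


Average value = 1/(b-a) * integral from a to b of f(x) dx
First compute the integral of 8x + 5:
F(x) = 4x^2 + 5x
F(8) = 4 * 64 + 5 * 8 = 296
F(3) = 4 * 9 + 5 * 3 = 51
Integral = 296 - 51 = 245
Average = 245 / (8 - 3) = 245 / 5
= 49 = 49.00

49.00


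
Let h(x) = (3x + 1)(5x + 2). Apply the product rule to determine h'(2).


Let u(x) = 3x + 1 and v(x) = 5x + 2
u'(x) = 3
v'(x) = 5
Product rule: h'(x) = u'(x)*v(x) + u(x)*v'(x)
= 3 * (5x + 2) + (3x + 1) * 5
At x = 2:
u(2) = 3 * 2 + 1 = 7
v(2) = 5 * 2 + 2 = 12
h'(2) = 3 * 12 + 7 * 5
= 36 + 35
= 71

71


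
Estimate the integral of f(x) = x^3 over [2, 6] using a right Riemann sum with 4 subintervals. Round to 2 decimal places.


Right Riemann sum uses right endpoints of each subinterval.
Interval: [2, 6], n = 4
dx = (6 - 2) / 4 = 1
Right endpoints: [3, 4, 5, 6]
f values: [27, 64, 125, 216]
Sum = dx * (sum of f values)
= 1 * 432
= 432 = 432.00

432.00


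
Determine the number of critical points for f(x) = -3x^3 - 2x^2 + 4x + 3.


Find where f'(x) = 0:
f(x) = -3x^3 - 2x^2 + 4x + 3
f'(x) = -9x^2 - 4x + 4
This is a quadratic in x. Use the discriminant to count real roots.
Discriminant = (-4)^2 - 4 * (-9) * 4
= 16 - (-144)
= 160
Since discriminant > 0, f'(x) = 0 has 2 real solutions.
Number of critical points: 2

2


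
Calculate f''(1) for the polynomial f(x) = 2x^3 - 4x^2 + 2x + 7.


First derivative:
f'(x) = 6x^2 - 8x + 2
Second derivative:
f''(x) = 12x - 8
Substitute x = 1:
f''(1) = 12 * 1 - 8
= 12 - 8
= 4

4


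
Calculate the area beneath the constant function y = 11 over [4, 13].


The area under a constant function y = 11 is a rectangle.
Width = 13 - 4 = 9
Height = 11
Area = width * height
= 9 * 11
= 99

99


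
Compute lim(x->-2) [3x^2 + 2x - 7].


Since polynomials are continuous, we use direct substitution.
lim(x->-2) of 3x^2 + 2x - 7
= 3 * (-2)^2 + 2 * (-2) - 7
= 12 - 4 - 7
= 1

1


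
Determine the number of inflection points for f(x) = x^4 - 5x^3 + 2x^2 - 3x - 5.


Inflection points occur where f''(x) = 0 and concavity changes.
f(x) = x^4 - 5x^3 + 2x^2 - 3x - 5
f'(x) = 4x^3 - 15x^2 + 4x - 3
f''(x) = 12x^2 - 30x + 4
This is a quadratic in x. Use the discriminant to count real roots.
Discriminant = (-30)^2 - 4 * 12 * 4
= 900 - 192
= 708
Since discriminant > 0, f''(x) = 0 has 2 distinct real solutions.
A quadratic with two distinct real roots changes sign at each root, so concavity changes at both.
Number of inflection points: 2

2


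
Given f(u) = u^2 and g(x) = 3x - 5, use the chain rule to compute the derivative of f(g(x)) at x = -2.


Using the chain rule: (f(g(x)))' = f'(g(x)) * g'(x)
First, find g(-2):
g(-2) = 3 * (-2) - 5 = -11
Next, f'(u) = 2u
And g'(x) = 3
So f'(g(-2)) * g'(-2)
= 2 * (-11) * 3
= -66

-66


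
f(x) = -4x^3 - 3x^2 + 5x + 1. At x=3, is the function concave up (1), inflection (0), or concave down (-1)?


Concavity is determined by the sign of f''(x).
f(x) = -4x^3 - 3x^2 + 5x + 1
f'(x) = -12x^2 - 6x + 5
f''(x) = -24x - 6
f''(3) = -24 * 3 - 6
= -72 - 6
= -78
Since f''(3) < 0, the function is concave down (-1)

-1


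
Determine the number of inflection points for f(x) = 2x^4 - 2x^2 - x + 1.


Inflection points occur where f''(x) = 0 and concavity changes.
f(x) = 2x^4 - 2x^2 - x + 1
f'(x) = 8x^3 - 4x - 1
f''(x) = 24x^2 - 4
This is a quadratic in x. Use the discriminant to count real roots.
Discriminant = (0)^2 - 4 * 24 * (-4)
= 0 - (-384)
= 384
Since discriminant > 0, f''(x) = 0 has 2 distinct real solutions.
A quadratic with two distinct real roots changes sign at each root, so concavity changes at both.
Number of inflection points: 2

2
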